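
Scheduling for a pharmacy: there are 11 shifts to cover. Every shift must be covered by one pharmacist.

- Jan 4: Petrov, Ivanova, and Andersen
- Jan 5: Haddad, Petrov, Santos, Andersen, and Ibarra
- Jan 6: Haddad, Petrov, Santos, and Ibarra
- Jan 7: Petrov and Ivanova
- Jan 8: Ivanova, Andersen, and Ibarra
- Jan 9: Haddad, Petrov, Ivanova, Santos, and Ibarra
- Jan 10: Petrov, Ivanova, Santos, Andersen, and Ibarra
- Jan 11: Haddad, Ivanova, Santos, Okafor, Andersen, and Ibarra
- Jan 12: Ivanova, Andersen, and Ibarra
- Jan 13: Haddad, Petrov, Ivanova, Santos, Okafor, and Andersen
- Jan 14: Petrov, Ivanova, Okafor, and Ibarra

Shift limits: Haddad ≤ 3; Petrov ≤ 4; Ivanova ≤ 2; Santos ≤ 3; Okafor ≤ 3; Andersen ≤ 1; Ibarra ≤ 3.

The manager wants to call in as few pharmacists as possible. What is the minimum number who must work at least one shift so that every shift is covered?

4

11 slots to fill and no one can take more than 4, so at least ⌈11/4⌉ = 3 pharmacists are needed.
Any 3 pharmacists together have capacity at most 4+3+3 = 10 < 11 slots, so 3 can never suffice.
Haddad, Petrov, Ivanova, and Santos alone can cover everything: Jan 4→Petrov, Jan 5→Haddad, Jan 6→Haddad, Jan 7→Petrov, Jan 8→Ivanova, Jan 9→Santos, Jan 10→Petrov, Jan 11→Haddad, Jan 12→Ivanova, Jan 13→Santos, Jan 14→Petrov.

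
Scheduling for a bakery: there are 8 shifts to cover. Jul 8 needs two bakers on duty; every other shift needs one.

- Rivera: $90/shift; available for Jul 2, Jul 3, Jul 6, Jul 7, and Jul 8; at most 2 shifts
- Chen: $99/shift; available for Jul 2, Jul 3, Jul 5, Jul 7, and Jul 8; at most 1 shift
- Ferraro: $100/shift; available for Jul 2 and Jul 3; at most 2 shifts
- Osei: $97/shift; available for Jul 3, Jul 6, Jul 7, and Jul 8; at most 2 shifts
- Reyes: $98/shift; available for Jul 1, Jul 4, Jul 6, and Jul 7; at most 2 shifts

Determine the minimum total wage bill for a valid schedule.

Jul 1 can only be covered by Reyes, so that assignment is forced.
Jul 4 can only be covered by Reyes, so that assignment is forced.
Jul 5 can only be covered by Chen, so that assignment is forced.
Picking the cheapest available baker for each shift independently would cost $842, but that ignores the shift limits.
An optimal schedule: Jul 1→Reyes, Jul 2→Ferraro, Jul 3→Ferraro, Jul 4→Reyes, Jul 5→Chen, Jul 6→Rivera, Jul 7→Osei, Jul 8→Rivera+Osei.
Total: 98 + 100 + 100 + 98 + 99 + 90 + 97 + 90 + 97 = $869.

$869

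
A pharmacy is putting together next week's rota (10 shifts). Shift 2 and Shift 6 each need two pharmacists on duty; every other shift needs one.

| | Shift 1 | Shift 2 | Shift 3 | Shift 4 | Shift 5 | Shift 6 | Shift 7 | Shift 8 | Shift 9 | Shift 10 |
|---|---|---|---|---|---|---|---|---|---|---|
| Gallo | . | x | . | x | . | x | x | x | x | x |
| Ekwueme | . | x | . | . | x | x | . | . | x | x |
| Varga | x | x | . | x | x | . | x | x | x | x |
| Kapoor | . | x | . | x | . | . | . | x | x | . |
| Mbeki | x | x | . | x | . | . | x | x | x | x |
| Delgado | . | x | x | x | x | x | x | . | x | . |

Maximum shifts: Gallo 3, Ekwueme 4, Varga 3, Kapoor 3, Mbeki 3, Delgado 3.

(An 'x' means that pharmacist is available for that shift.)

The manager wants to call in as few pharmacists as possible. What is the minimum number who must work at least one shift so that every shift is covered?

4

12 slots to fill and no one can take more than 4, so at least ⌈12/4⌉ = 3 pharmacists are needed.
Any 3 pharmacists together have capacity at most 4+3+3 = 10 < 12 slots, so 3 can never suffice.
Gallo, Ekwueme, Varga, and Delgado alone can cover everything: Shift 1→Varga, Shift 2→Varga+Delgado, Shift 3→Delgado, Shift 4→Gallo, Shift 5→Ekwueme, Shift 6→Gallo+Ekwueme, Shift 7→Varga, Shift 8→Gallo, Shift 9→Ekwueme, Shift 10→Ekwueme.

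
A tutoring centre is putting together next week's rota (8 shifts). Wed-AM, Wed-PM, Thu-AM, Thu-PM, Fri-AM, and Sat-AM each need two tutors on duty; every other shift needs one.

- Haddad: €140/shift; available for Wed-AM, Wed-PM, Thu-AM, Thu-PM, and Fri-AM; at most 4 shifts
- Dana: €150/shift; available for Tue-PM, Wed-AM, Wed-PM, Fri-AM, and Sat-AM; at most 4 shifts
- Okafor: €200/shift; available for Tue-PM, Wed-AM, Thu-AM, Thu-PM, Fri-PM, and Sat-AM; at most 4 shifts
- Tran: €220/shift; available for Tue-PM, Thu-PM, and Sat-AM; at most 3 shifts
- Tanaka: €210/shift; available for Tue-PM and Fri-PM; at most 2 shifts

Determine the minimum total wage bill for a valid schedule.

Wed-PM can only be covered by Haddad and Dana, so that assignment is forced.
Thu-AM can only be covered by Haddad and Okafor, so that assignment is forced.
Fri-AM can only be covered by Haddad and Dana, so that assignment is forced.
Picking the cheapest available tutor for each shift independently would cost €2250, but that ignores the shift limits.
An optimal schedule: Tue-PM→Tanaka, Wed-AM→Dana+Okafor, Wed-PM→Haddad+Dana, Thu-AM→Haddad+Okafor, Thu-PM→Haddad+Okafor, Fri-AM→Haddad+Dana, Fri-PM→Tanaka, Sat-AM→Dana+Okafor.
Total: 210 + 150 + 200 + 140 + 150 + 140 + 200 + 140 + 200 + 140 + 150 + 210 + 150 + 200 = €2380.

€2380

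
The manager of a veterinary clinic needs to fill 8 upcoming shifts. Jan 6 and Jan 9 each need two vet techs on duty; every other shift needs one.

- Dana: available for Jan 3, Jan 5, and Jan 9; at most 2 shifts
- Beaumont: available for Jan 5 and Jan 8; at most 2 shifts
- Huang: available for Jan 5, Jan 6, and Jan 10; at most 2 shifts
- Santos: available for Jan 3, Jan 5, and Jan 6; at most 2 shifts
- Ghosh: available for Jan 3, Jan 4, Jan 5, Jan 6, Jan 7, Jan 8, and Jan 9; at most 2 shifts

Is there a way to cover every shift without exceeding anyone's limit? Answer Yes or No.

No

Total capacity is 10 and 10 slots are needed, so capacity alone doesn't rule it out.
Shifts {Jan 4, Jan 7, Jan 9} need 4 worker-slots in total, but the vet techs available for any of those shifts (Dana and Ghosh) can supply at most 3 among them. So no valid schedule exists.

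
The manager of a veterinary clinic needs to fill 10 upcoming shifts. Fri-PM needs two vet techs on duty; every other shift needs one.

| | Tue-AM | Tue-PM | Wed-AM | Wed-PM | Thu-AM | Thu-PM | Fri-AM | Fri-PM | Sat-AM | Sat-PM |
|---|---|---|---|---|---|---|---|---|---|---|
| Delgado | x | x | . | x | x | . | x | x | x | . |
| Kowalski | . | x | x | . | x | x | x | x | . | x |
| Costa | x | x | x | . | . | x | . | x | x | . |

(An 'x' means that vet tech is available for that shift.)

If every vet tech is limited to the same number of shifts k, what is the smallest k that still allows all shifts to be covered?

4

With 3 vet techs and 11 worker-slots to fill, someone must work at least ⌈11/3⌉ = 4 shifts, so k ≥ 4.
k = 4 works: Tue-AM→Delgado, Tue-PM→Costa, Wed-AM→Kowalski, Wed-PM→Delgado, Thu-AM→Delgado, Thu-PM→Kowalski, Fri-AM→Delgado, Fri-PM→Kowalski+Costa, Sat-AM→Costa, Sat-PM→Kowalski.
Loads: Delgado 4, Kowalski 4, Costa 3 — all ≤ 4.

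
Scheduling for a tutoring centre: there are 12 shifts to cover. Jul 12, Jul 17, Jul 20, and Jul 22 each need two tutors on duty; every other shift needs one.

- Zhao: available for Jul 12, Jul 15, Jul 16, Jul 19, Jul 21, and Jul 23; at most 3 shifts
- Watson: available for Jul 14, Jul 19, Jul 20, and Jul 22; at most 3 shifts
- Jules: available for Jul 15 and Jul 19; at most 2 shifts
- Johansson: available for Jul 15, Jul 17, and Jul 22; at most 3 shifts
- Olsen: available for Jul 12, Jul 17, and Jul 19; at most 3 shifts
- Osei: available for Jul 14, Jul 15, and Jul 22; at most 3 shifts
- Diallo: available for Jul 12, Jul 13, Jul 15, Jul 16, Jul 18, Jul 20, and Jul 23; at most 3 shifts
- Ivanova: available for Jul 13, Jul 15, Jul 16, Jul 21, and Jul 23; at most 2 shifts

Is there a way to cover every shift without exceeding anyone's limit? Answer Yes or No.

Jul 17 can only be covered by Johansson and Olsen, so that assignment is forced.
Jul 18 can only be covered by Diallo, so that assignment is forced.
Jul 20 can only be covered by Watson and Diallo, so that assignment is forced.
One valid schedule: Jul 12→Zhao+Olsen, Jul 13→Diallo, Jul 14→Watson, Jul 15→Jules, Jul 16→Zhao, Jul 17→Johansson+Olsen, Jul 18→Diallo, Jul 19→Jules, Jul 20→Watson+Diallo, Jul 21→Zhao, Jul 22→Watson+Johansson, Jul 23→Ivanova.
Loads: Zhao 3/3, Watson 3/3, Jules 2/2, Johansson 2/3, Olsen 2/3, Osei 0/3, Diallo 3/3, Ivanova 1/2 — all within limits.

Yes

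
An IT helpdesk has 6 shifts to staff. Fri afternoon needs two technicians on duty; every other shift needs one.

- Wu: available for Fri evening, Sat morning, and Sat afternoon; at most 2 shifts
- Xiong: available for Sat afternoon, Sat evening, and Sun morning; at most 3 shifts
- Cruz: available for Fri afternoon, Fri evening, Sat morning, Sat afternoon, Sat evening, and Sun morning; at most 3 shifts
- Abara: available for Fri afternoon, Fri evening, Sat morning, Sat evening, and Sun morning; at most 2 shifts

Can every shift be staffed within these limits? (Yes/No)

Fri afternoon can only be covered by Cruz and Abara, so that assignment is forced.
One valid schedule: Fri afternoon→Cruz+Abara, Fri evening→Wu, Sat morning→Wu, Sat afternoon→Xiong, Sat evening→Xiong, Sun morning→Xiong.
Loads: Wu 2/2, Xiong 3/3, Cruz 1/3, Abara 1/2 — all within limits.

Yes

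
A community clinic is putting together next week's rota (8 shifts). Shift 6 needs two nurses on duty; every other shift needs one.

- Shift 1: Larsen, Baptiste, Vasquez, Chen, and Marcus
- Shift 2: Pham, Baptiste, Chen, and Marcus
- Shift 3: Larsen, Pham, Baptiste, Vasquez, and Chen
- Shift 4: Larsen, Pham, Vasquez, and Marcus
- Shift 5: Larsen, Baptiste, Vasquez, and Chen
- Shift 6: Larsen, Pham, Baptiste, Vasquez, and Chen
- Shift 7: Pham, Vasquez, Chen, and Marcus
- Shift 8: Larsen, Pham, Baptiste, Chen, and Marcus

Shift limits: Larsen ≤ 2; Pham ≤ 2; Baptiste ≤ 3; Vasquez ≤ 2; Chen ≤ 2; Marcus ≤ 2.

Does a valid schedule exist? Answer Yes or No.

One valid schedule: Shift 1→Baptiste, Shift 2→Pham, Shift 3→Baptiste, Shift 4→Larsen, Shift 5→Larsen, Shift 6→Vasquez+Chen, Shift 7→Pham, Shift 8→Baptiste.
Loads: Larsen 2/2, Pham 2/2, Baptiste 3/3, Vasquez 1/2, Chen 1/2, Marcus 0/2 — all within limits.

Yes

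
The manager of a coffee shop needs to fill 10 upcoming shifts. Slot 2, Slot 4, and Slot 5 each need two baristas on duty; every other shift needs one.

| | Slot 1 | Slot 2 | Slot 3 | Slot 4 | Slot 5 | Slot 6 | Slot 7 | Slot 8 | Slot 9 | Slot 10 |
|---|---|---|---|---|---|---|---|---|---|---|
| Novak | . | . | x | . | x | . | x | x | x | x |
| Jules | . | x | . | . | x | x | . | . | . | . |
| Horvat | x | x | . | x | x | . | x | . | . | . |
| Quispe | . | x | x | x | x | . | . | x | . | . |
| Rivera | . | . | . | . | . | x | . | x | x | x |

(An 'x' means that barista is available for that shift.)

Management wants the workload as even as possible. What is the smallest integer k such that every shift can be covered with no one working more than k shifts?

With 5 baristas and 13 worker-slots to fill, someone must work at least ⌈13/5⌉ = 3 shifts, so k ≥ 3.
k = 3 works: Slot 1→Horvat, Slot 2→Jules+Horvat, Slot 3→Novak, Slot 4→Horvat+Quispe, Slot 5→Jules+Quispe, Slot 6→Jules, Slot 7→Novak, Slot 8→Quispe, Slot 9→Novak, Slot 10→Rivera.
Loads: Novak 3, Jules 3, Horvat 3, Quispe 3, Rivera 1 — all ≤ 3.

3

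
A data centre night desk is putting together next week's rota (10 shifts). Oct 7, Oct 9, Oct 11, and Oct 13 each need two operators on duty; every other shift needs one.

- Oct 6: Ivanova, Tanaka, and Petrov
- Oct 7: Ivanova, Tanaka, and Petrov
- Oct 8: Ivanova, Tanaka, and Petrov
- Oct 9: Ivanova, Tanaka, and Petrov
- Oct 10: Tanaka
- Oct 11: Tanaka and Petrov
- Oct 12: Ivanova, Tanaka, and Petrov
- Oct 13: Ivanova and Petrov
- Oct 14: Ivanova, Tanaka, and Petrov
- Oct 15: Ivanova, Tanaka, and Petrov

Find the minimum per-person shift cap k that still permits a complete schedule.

5

With 3 operators and 14 worker-slots to fill, someone must work at least ⌈14/3⌉ = 5 shifts, so k ≥ 5.
k = 5 works: Oct 6→Ivanova, Oct 7→Ivanova+Tanaka, Oct 8→Ivanova, Oct 9→Ivanova+Tanaka, Oct 10→Tanaka, Oct 11→Tanaka+Petrov, Oct 12→Tanaka, Oct 13→Ivanova+Petrov, Oct 14→Petrov, Oct 15→Petrov.
Loads: Ivanova 5, Tanaka 5, Petrov 4 — all ≤ 5.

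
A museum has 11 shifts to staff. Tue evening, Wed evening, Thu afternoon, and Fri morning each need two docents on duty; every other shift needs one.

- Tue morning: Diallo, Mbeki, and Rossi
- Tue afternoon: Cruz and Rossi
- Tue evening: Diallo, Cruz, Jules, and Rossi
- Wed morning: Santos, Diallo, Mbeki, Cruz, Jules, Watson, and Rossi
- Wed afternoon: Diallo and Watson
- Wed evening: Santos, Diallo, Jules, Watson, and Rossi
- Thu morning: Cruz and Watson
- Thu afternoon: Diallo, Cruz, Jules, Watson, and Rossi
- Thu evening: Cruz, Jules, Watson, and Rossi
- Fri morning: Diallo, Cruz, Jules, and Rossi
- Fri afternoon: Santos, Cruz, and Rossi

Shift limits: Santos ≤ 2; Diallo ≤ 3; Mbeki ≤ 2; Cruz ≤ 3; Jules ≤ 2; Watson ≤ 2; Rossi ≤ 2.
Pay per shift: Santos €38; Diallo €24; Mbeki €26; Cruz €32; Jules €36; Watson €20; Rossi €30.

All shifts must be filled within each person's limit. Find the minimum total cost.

€430

Picking the cheapest available docent for each shift independently would cost €360, but that ignores the shift limits.
An optimal schedule: Tue morning→Mbeki, Tue afternoon→Rossi, Tue evening→Diallo+Cruz, Wed morning→Mbeki, Wed afternoon→Watson, Wed evening→Jules+Santos, Thu morning→Watson, Thu afternoon→Diallo+Jules, Thu evening→Cruz, Fri morning→Diallo+Cruz, Fri afternoon→Rossi.
Total: 26 + 30 + 24 + 32 + 26 + 20 + 36 + 38 + 20 + 24 + 36 + 32 + 24 + 32 + 30 = €430.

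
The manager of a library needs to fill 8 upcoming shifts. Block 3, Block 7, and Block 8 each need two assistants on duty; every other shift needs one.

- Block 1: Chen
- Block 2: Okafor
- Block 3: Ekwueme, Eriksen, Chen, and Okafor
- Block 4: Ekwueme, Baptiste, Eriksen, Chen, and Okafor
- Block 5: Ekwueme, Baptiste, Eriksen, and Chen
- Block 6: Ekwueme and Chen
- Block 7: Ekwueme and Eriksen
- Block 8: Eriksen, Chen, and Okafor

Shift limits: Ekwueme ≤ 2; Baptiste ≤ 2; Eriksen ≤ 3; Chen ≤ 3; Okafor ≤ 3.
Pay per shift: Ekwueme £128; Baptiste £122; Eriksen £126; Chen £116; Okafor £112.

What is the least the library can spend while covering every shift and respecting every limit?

£1308

Block 1 can only be covered by Chen, so that assignment is forced.
Block 2 can only be covered by Okafor, so that assignment is forced.
Block 7 can only be covered by Ekwueme and Eriksen, so that assignment is forced.
Picking the cheapest available assistant for each shift independently would cost £1282, but that ignores the shift limits.
An optimal schedule: Block 1→Chen, Block 2→Okafor, Block 3→Okafor+Eriksen, Block 4→Baptiste, Block 5→Baptiste, Block 6→Chen, Block 7→Eriksen+Ekwueme, Block 8→Okafor+Chen.
Total: 116 + 112 + 112 + 126 + 122 + 122 + 116 + 126 + 128 + 112 + 116 = £1308.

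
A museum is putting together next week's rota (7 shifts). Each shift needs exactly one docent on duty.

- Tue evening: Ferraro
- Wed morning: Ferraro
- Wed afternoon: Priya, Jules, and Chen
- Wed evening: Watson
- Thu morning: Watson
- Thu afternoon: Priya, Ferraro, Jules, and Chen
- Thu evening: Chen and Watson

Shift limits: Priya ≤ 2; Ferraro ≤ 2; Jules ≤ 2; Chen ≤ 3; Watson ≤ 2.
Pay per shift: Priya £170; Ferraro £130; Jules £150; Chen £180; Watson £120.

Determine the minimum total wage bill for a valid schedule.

£980

Tue evening can only be covered by Ferraro, so that assignment is forced.
Wed morning can only be covered by Ferraro, so that assignment is forced.
Wed evening can only be covered by Watson, so that assignment is forced.
Picking the cheapest available docent for each shift independently would cost £900, but that ignores the shift limits.
An optimal schedule: Tue evening→Ferraro, Wed morning→Ferraro, Wed afternoon→Jules, Wed evening→Watson, Thu morning→Watson, Thu afternoon→Jules, Thu evening→Chen.
Total: 130 + 130 + 150 + 120 + 120 + 150 + 180 = £980.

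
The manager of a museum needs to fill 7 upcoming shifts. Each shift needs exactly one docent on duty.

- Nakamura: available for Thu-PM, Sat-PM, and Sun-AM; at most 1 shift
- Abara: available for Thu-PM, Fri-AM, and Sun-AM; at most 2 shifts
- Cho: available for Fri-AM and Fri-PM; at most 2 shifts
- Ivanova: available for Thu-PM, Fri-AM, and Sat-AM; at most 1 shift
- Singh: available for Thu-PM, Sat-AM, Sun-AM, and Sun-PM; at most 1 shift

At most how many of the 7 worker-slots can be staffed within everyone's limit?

7

Total capacity across all docents is 1+2+2+1+1 = 7, and 7 slots are needed, so at most 7 can be filled.
An assignment achieving 7: Thu-PM→Abara, Fri-AM→Cho, Fri-PM→Cho, Sat-AM→Ivanova, Sat-PM→Nakamura, Sun-AM→Abara, Sun-PM→Singh.
Loads: Nakamura 1/1, Abara 2/2, Cho 2/2, Ivanova 1/1, Singh 1/1.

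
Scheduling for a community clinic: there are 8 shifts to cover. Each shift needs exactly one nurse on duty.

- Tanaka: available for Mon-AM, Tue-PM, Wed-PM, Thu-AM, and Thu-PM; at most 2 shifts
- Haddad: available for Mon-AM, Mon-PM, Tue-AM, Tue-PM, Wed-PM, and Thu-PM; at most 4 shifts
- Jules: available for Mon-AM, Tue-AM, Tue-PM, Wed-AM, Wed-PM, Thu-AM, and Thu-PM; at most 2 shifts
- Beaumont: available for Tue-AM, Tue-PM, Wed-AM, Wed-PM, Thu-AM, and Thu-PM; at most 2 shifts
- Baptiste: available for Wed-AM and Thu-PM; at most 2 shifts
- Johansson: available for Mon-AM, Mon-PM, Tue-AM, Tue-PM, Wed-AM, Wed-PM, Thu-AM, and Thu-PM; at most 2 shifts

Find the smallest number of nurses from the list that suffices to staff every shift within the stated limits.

3

8 slots to fill and no one can take more than 4, so at least ⌈8/4⌉ = 2 nurses are needed.
Any 2 nurses together have capacity at most 4+2 = 6 < 8 slots, so 2 can never suffice.
Tanaka, Haddad, and Jules alone can cover everything: Mon-AM→Tanaka, Mon-PM→Haddad, Tue-AM→Haddad, Tue-PM→Haddad, Wed-AM→Jules, Wed-PM→Haddad, Thu-AM→Tanaka, Thu-PM→Jules.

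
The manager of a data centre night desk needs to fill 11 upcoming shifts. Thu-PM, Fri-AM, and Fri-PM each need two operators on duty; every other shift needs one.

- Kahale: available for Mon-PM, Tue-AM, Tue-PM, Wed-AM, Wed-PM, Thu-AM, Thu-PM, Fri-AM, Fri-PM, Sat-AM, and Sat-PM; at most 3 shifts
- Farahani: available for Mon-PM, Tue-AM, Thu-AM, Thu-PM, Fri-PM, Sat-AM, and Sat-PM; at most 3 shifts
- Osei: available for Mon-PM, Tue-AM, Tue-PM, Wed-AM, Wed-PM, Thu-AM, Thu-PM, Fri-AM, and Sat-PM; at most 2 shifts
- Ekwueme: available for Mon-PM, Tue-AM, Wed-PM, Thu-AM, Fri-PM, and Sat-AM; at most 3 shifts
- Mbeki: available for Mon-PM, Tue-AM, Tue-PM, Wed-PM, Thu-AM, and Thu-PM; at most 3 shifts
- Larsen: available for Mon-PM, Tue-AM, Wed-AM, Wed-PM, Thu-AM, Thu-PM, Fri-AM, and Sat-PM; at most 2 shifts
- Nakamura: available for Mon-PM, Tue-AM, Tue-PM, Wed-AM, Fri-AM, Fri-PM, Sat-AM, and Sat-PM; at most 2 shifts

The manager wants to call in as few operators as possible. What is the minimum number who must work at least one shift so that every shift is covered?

5

14 slots to fill and no one can take more than 3, so at least ⌈14/3⌉ = 5 operators are needed.
Kahale, Farahani, Osei, Ekwueme, and Mbeki alone can cover everything: Mon-PM→Ekwueme, Tue-AM→Mbeki, Tue-PM→Kahale, Wed-AM→Kahale, Wed-PM→Ekwueme, Thu-AM→Mbeki, Thu-PM→Osei+Mbeki, Fri-AM→Kahale+Osei, Fri-PM→Farahani+Ekwueme, Sat-AM→Farahani, Sat-PM→Farahani.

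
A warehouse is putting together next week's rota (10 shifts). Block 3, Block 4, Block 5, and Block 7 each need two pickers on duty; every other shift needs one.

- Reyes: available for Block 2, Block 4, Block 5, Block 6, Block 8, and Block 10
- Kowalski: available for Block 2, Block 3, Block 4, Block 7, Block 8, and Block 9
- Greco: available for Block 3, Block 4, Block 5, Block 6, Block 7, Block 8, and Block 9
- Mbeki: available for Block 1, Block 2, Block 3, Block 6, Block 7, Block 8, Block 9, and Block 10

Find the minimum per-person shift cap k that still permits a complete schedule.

With 4 pickers and 14 worker-slots to fill, someone must work at least ⌈14/4⌉ = 4 shifts, so k ≥ 4.
k = 4 works: Block 1→Mbeki, Block 2→Reyes, Block 3→Kowalski+Greco, Block 4→Reyes+Kowalski, Block 5→Reyes+Greco, Block 6→Greco, Block 7→Kowalski+Greco, Block 8→Mbeki, Block 9→Kowalski, Block 10→Reyes.
Loads: Reyes 4, Kowalski 4, Greco 4, Mbeki 2 — all ≤ 4.

4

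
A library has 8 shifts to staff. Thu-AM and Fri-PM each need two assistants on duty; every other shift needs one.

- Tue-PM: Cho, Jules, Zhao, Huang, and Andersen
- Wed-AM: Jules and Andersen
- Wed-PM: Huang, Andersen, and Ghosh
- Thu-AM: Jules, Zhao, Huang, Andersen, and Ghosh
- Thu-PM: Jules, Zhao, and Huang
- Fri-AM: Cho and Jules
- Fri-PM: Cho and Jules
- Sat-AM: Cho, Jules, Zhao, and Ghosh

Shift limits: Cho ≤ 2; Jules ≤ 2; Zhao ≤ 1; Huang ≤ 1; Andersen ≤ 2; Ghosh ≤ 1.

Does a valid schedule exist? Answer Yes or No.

No

Total capacity is 2+2+1+1+2+1 = 9 but 10 worker-slots are needed — infeasible.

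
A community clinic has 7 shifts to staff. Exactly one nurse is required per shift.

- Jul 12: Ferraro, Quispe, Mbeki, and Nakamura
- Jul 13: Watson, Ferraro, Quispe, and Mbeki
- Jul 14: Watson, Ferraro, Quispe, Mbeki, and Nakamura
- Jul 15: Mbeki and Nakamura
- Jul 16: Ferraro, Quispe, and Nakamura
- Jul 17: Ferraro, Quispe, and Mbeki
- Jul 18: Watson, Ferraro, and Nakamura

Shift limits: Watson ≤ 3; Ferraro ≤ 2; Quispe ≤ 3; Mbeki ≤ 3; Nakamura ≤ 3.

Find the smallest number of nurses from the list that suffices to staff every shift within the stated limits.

3

7 slots to fill and no one can take more than 3, so at least ⌈7/3⌉ = 3 nurses are needed.
Watson, Ferraro, and Mbeki alone can cover everything: Jul 12→Ferraro, Jul 13→Watson, Jul 14→Watson, Jul 15→Mbeki, Jul 16→Ferraro, Jul 17→Mbeki, Jul 18→Watson.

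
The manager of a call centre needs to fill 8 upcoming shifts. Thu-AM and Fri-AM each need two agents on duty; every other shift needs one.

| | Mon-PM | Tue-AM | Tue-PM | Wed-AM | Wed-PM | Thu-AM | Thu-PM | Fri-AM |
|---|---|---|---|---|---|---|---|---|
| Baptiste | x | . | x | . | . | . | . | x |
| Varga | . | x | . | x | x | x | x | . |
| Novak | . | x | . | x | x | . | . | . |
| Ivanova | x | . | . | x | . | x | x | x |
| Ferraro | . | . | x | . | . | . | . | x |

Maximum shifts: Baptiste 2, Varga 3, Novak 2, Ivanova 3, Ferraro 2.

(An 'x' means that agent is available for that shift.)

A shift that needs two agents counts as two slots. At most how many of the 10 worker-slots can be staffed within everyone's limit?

10

Total capacity across all agents is 2+3+2+3+2 = 12, and 10 slots are needed, so at most 10 can be filled.
An assignment achieving 10: Mon-PM→Baptiste, Tue-AM→Varga, Tue-PM→Baptiste, Wed-AM→Novak, Wed-PM→Varga, Thu-AM→Varga+Ivanova, Thu-PM→Ivanova, Fri-AM→Ivanova+Ferraro.
Loads: Baptiste 2/2, Varga 3/3, Novak 1/2, Ivanova 3/3, Ferraro 1/2.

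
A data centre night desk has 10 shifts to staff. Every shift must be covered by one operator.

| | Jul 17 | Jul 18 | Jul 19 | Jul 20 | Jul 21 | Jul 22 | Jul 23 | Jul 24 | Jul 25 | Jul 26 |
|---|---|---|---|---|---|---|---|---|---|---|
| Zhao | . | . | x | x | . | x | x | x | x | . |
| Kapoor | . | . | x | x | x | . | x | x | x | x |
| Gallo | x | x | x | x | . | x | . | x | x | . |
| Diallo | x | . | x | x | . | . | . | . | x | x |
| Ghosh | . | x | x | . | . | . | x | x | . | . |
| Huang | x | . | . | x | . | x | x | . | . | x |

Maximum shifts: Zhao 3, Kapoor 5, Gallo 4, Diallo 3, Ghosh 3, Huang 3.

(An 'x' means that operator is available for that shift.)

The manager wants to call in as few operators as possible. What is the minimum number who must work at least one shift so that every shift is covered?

10 slots to fill and no one can take more than 5, so at least ⌈10/5⌉ = 2 operators are needed.
Any 2 operators together have capacity at most 5+4 = 9 < 10 slots, so 2 can never suffice.
Zhao, Kapoor, and Gallo alone can cover everything: Jul 17→Gallo, Jul 18→Gallo, Jul 19→Zhao, Jul 20→Kapoor, Jul 21→Kapoor, Jul 22→Zhao, Jul 23→Zhao, Jul 24→Kapoor, Jul 25→Kapoor, Jul 26→Kapoor.

3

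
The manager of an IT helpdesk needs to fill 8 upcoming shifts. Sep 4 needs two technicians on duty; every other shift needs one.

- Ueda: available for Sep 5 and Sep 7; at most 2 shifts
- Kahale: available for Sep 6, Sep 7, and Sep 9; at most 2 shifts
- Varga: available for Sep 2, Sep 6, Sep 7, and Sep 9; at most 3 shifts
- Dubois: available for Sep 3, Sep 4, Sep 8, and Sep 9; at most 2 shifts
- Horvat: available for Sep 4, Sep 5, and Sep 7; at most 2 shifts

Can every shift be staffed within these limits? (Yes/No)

Total capacity is 11 and 9 slots are needed, so capacity alone doesn't rule it out.
Shifts {Sep 3, Sep 4, Sep 8} need 4 worker-slots in total, but the technicians available for any of those shifts (Dubois and Horvat) can supply at most 3 among them. So no valid schedule exists.

No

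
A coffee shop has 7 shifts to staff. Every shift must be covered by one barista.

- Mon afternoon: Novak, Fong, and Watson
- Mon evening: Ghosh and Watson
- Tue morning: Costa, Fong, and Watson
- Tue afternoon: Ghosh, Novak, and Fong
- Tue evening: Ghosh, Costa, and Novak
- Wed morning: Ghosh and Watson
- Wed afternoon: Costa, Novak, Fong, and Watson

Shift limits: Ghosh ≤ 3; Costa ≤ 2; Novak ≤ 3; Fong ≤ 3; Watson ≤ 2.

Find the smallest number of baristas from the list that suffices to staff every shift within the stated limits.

7 slots to fill and no one can take more than 3, so at least ⌈7/3⌉ = 3 baristas are needed.
Ghosh, Costa, and Novak alone can cover everything: Mon afternoon→Novak, Mon evening→Ghosh, Tue morning→Costa, Tue afternoon→Ghosh, Tue evening→Novak, Wed morning→Ghosh, Wed afternoon→Costa.

3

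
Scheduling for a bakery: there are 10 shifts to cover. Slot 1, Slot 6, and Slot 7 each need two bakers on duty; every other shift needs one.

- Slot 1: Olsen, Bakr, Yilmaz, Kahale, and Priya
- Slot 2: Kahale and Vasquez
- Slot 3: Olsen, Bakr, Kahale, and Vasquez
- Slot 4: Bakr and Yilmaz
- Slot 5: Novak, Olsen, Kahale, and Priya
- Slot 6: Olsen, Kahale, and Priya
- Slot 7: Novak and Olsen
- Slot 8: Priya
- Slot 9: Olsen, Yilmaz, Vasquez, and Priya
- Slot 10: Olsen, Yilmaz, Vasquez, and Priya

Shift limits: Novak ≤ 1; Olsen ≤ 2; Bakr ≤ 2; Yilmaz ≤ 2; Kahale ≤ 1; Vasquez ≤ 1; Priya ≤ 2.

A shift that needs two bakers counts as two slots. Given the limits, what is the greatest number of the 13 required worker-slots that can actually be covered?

11

Total capacity across all bakers is 1+2+2+2+1+1+2 = 11, and 13 slots are needed, so at most 11 can be filled.
An assignment achieving 11: Slot 1→Yilmaz, Slot 2→Kahale, Slot 3→Bakr, Slot 4→Bakr, Slot 6→Olsen+Priya, Slot 7→Novak+Olsen, Slot 8→Priya, Slot 9→Yilmaz, Slot 10→Vasquez.
Loads: Novak 1/1, Olsen 2/2, Bakr 2/2, Yilmaz 2/2, Kahale 1/1, Vasquez 1/1, Priya 2/2.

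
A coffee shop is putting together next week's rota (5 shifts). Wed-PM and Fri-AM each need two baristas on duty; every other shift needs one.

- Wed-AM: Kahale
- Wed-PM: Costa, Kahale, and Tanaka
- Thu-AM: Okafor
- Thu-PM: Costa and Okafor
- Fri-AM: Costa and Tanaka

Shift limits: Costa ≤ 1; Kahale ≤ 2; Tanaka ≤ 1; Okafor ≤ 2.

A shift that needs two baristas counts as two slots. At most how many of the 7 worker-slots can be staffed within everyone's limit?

6

Total capacity across all baristas is 1+2+1+2 = 6, and 7 slots are needed, so at most 6 can be filled.
An assignment achieving 6: Wed-AM→Kahale, Wed-PM→Kahale, Thu-AM→Okafor, Thu-PM→Okafor, Fri-AM→Costa+Tanaka.
Loads: Costa 1/1, Kahale 2/2, Tanaka 1/1, Okafor 2/2.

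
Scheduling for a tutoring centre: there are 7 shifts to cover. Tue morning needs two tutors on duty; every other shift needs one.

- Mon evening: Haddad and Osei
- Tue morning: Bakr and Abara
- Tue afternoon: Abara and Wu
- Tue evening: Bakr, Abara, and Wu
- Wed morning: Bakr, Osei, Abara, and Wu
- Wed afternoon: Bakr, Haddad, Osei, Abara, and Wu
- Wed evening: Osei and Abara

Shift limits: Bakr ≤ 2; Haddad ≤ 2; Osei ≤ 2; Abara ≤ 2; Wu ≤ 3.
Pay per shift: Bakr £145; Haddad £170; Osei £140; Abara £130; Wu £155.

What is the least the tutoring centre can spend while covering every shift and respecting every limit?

£1140

Tue morning can only be covered by Bakr and Abara, so that assignment is forced.
Picking the cheapest available tutor for each shift independently would cost £1065, but that ignores the shift limits.
An optimal schedule: Mon evening→Osei, Tue morning→Abara+Bakr, Tue afternoon→Abara, Tue evening→Bakr, Wed morning→Wu, Wed afternoon→Wu, Wed evening→Osei.
Total: 140 + 130 + 145 + 130 + 145 + 155 + 155 + 140 = £1140.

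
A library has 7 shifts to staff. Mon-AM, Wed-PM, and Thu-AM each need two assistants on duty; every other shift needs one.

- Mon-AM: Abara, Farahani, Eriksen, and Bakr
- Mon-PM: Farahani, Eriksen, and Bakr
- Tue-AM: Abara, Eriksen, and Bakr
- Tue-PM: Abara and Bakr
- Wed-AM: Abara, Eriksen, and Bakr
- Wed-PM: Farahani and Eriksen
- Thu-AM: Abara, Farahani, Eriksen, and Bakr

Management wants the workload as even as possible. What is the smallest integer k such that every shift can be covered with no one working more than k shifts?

3

With 4 assistants and 10 worker-slots to fill, someone must work at least ⌈10/4⌉ = 3 shifts, so k ≥ 3.
k = 3 works: Mon-AM→Farahani+Eriksen, Mon-PM→Farahani, Tue-AM→Abara, Tue-PM→Abara, Wed-AM→Abara, Wed-PM→Farahani+Eriksen, Thu-AM→Eriksen+Bakr.
Loads: Abara 3, Farahani 3, Eriksen 3, Bakr 1 — all ≤ 3.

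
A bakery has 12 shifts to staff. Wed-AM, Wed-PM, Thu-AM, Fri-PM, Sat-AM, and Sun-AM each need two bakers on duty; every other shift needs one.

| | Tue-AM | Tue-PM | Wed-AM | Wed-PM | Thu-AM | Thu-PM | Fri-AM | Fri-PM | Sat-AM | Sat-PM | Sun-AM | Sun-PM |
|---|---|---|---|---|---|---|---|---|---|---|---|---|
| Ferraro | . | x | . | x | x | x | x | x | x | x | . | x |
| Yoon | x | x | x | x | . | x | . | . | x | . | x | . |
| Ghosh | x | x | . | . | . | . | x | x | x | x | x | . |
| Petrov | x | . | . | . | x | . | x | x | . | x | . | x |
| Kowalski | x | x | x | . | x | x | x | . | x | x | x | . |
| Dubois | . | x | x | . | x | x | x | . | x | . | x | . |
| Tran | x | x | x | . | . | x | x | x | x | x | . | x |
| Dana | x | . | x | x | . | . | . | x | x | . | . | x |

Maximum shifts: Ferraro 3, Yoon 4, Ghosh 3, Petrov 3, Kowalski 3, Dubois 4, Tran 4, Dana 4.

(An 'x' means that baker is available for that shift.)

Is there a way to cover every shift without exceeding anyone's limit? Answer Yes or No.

Yes

One valid schedule: Tue-AM→Yoon, Tue-PM→Yoon, Wed-AM→Kowalski+Dubois, Wed-PM→Ferraro+Yoon, Thu-AM→Petrov+Kowalski, Thu-PM→Ferraro, Fri-AM→Ghosh, Fri-PM→Petrov+Tran, Sat-AM→Kowalski+Dubois, Sat-PM→Ghosh, Sun-AM→Yoon+Ghosh, Sun-PM→Ferraro.
Loads: Ferraro 3/3, Yoon 4/4, Ghosh 3/3, Petrov 2/3, Kowalski 3/3, Dubois 2/4, Tran 1/4, Dana 0/4 — all within limits.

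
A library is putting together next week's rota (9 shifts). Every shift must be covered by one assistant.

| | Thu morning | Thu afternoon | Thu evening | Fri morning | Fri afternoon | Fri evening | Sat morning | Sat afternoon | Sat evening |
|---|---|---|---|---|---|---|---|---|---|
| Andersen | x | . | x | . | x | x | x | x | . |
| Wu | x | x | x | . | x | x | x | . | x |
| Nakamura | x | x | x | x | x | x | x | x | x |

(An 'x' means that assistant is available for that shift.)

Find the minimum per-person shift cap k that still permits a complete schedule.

With 3 assistants and 9 worker-slots to fill, someone must work at least ⌈9/3⌉ = 3 shifts, so k ≥ 3.
k = 3 works: Thu morning→Andersen, Thu afternoon→Wu, Thu evening→Andersen, Fri morning→Nakamura, Fri afternoon→Wu, Fri evening→Nakamura, Sat morning→Nakamura, Sat afternoon→Andersen, Sat evening→Wu.
Loads: Andersen 3, Wu 3, Nakamura 3 — all ≤ 3.

3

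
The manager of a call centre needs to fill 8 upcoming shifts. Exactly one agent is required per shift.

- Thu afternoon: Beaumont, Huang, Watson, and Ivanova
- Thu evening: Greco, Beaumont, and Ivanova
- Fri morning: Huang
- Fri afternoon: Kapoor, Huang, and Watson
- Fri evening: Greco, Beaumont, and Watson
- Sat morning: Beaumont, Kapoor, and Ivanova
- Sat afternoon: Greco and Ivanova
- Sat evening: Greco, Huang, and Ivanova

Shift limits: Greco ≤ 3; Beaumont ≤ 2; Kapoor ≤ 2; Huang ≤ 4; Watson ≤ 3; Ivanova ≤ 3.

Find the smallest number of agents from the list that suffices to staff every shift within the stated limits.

3

8 slots to fill and no one can take more than 4, so at least ⌈8/4⌉ = 2 agents are needed.
Any 2 agents together have capacity at most 4+3 = 7 < 8 slots, so 2 can never suffice.
Greco, Beaumont, and Huang alone can cover everything: Thu afternoon→Beaumont, Thu evening→Greco, Fri morning→Huang, Fri afternoon→Huang, Fri evening→Greco, Sat morning→Beaumont, Sat afternoon→Greco, Sat evening→Huang.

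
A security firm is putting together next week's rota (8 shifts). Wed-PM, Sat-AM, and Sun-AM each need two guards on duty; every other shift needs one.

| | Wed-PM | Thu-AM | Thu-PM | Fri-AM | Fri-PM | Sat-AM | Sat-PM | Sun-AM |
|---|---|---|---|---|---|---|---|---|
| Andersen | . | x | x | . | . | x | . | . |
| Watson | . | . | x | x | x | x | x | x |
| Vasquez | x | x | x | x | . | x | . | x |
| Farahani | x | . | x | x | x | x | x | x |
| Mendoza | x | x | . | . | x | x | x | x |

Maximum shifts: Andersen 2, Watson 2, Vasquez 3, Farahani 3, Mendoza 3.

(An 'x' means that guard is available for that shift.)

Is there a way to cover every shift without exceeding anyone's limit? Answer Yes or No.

Yes

One valid schedule: Wed-PM→Vasquez+Farahani, Thu-AM→Andersen, Thu-PM→Andersen, Fri-AM→Watson, Fri-PM→Watson, Sat-AM→Vasquez+Mendoza, Sat-PM→Farahani, Sun-AM→Vasquez+Farahani.
Loads: Andersen 2/2, Watson 2/2, Vasquez 3/3, Farahani 3/3, Mendoza 1/3 — all within limits.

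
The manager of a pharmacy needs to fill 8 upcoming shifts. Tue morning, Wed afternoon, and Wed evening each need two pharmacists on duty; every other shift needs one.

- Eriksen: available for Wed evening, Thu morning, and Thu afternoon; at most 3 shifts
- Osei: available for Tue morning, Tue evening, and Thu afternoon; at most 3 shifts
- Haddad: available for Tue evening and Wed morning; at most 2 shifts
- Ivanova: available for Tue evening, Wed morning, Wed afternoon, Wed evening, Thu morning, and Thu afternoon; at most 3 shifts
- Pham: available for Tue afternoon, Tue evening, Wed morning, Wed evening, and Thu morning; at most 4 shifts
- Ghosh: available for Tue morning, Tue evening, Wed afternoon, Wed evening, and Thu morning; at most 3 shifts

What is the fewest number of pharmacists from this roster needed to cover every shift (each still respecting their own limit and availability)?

4

11 slots to fill and no one can take more than 4, so at least ⌈11/4⌉ = 3 pharmacists are needed.
Any 3 pharmacists together have capacity at most 4+3+3 = 10 < 11 slots, so 3 can never suffice.
Osei, Ivanova, Pham, and Ghosh alone can cover everything: Tue morning→Osei+Ghosh, Tue afternoon→Pham, Tue evening→Osei, Wed morning→Ivanova, Wed afternoon→Ivanova+Ghosh, Wed evening→Ivanova+Pham, Thu morning→Pham, Thu afternoon→Osei.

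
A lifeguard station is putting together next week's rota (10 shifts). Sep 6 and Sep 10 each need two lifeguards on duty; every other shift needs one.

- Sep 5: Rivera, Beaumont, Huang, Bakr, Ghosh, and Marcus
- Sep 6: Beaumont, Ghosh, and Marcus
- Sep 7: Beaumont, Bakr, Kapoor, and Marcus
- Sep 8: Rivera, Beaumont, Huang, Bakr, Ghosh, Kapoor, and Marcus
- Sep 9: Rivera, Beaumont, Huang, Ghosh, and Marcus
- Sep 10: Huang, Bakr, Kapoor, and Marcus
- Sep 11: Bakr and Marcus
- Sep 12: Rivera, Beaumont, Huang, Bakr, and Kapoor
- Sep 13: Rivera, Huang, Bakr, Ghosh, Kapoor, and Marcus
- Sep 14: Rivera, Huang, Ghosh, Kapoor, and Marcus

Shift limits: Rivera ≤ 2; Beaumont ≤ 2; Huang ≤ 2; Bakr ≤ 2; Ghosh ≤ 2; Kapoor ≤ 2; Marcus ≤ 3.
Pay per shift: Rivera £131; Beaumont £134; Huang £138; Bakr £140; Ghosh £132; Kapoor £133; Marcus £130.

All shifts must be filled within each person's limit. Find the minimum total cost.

£1588

Picking the cheapest available lifeguard for each shift independently would cost £1566, but that ignores the shift limits.
An optimal schedule: Sep 5→Beaumont, Sep 6→Marcus+Ghosh, Sep 7→Marcus, Sep 8→Beaumont, Sep 9→Rivera, Sep 10→Kapoor+Huang, Sep 11→Marcus, Sep 12→Rivera, Sep 13→Kapoor, Sep 14→Ghosh.
Total: 134 + 130 + 132 + 130 + 134 + 131 + 133 + 138 + 130 + 131 + 133 + 132 = £1588.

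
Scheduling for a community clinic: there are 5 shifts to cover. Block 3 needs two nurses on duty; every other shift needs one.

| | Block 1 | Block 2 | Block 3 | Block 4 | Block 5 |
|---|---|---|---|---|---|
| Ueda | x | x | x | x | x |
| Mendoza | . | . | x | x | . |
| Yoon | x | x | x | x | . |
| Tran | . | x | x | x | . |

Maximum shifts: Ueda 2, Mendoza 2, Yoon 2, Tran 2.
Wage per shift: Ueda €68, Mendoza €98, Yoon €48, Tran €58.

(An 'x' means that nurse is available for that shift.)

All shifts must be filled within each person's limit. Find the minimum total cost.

Block 5 can only be covered by Ueda, so that assignment is forced.
Picking the cheapest available nurse for each shift independently would cost €318, but that ignores the shift limits.
An optimal schedule: Block 1→Yoon, Block 2→Yoon, Block 3→Tran+Ueda, Block 4→Tran, Block 5→Ueda.
Total: 48 + 48 + 58 + 68 + 58 + 68 = €348.

€348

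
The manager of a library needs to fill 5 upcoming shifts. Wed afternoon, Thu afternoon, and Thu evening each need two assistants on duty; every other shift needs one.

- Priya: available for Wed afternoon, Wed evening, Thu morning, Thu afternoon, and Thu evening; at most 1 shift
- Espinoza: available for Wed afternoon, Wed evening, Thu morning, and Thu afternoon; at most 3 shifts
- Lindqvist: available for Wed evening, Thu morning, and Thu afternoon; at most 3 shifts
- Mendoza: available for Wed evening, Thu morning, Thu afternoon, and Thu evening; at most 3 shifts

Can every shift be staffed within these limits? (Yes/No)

Total capacity is 10 and 8 slots are needed, so capacity alone doesn't rule it out.
Shifts {Wed afternoon, Thu evening} need 4 worker-slots in total, but the assistants available for any of those shifts (Priya, Espinoza, and Mendoza) can supply at most 3 among them. So no valid schedule exists.

No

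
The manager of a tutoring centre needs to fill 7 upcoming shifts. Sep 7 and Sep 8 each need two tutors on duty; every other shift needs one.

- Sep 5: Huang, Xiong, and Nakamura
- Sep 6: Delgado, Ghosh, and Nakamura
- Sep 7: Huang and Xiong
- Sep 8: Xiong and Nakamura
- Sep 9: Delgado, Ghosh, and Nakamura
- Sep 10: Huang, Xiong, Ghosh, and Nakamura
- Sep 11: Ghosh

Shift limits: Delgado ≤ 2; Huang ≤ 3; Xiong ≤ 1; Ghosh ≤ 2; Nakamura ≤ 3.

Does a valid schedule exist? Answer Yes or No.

No

Total capacity is 11 and 9 slots are needed, so capacity alone doesn't rule it out.
Shifts {Sep 7, Sep 8} need 4 worker-slots in total, but the tutors available for any of those shifts (Huang, Xiong, and Nakamura) can supply at most 3 among them. So no valid schedule exists.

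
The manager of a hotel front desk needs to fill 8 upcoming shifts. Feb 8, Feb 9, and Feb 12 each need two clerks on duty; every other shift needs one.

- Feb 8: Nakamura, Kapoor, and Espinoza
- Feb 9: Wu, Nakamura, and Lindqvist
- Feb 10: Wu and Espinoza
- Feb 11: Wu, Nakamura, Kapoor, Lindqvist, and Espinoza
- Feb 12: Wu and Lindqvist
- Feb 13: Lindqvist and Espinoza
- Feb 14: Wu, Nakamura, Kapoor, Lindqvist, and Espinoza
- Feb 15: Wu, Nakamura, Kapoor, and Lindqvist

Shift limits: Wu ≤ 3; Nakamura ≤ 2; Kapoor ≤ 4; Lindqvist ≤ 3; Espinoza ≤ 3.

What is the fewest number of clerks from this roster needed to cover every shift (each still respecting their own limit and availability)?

4

11 slots to fill and no one can take more than 4, so at least ⌈11/4⌉ = 3 clerks are needed.
Any 3 clerks together have capacity at most 4+3+3 = 10 < 11 slots, so 3 can never suffice.
Wu, Nakamura, Kapoor, and Lindqvist alone can cover everything: Feb 8→Nakamura+Kapoor, Feb 9→Wu+Nakamura, Feb 10→Wu, Feb 11→Kapoor, Feb 12→Wu+Lindqvist, Feb 13→Lindqvist, Feb 14→Kapoor, Feb 15→Kapoor.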